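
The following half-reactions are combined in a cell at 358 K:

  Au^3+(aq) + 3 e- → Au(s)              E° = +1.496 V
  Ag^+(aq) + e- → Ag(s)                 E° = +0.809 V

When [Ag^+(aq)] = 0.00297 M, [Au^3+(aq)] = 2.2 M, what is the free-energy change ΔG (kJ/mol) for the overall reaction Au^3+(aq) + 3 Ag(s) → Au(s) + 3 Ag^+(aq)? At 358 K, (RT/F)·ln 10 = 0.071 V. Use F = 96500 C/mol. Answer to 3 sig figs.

−253 kJ/mol

With Au³⁺/Au reduced at the cathode, E°cell = +1.496 − (+0.809) = +0.687 V and n = 3.
Here Q = [Ag^+(aq)]^3 / [Au^3+(aq)] = 1.19×10^−8 (log Q = −7.924), giving E = +0.687 − (0.071/3)·(−7.924) = +0.8745 V.
ΔG = −nFE = −(3)(96500)(+0.8745) J/mol = −253 kJ/mol.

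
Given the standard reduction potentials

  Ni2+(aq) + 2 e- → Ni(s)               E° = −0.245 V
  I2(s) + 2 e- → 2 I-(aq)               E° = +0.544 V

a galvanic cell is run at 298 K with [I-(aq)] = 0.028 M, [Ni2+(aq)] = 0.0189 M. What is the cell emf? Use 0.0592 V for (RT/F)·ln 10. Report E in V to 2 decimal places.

Since E°(I₂/I⁻) > E°(Ni²⁺/Ni), I₂/I⁻ serves as the cathode.
E°cell = +0.544 − (−0.245) = +0.789 V, with n = 2 electrons transferred.
The balanced reaction is I2(s) + Ni(s) → 2 I-(aq) + Ni2+(aq), so Q = [I-(aq)]^2·[Ni2+(aq)] = 1.48×10^−5 and log Q = −4.829.
E = E° − (0.0592/n)·log Q = +0.789 − (0.0592/2)(−4.829) = +0.93 V.

+0.93 V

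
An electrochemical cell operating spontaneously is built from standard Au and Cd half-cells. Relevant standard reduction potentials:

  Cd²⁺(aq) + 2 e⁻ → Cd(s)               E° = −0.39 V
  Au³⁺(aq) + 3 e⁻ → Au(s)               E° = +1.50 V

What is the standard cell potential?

Of the two couples in this cell, the one with the more positive reduction potential is reduced at the cathode: here that is Au³⁺/Au (+1.50 V); Cd²⁺/Cd (−0.39 V) is the anode.
E°cell = E°(cathode) − E°(anode) = +1.50 − (−0.39) = +1.89 V.

+1.89 V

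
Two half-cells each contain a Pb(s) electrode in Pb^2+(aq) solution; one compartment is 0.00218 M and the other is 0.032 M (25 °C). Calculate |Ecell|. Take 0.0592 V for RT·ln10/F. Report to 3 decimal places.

For a concentration cell E°cell = 0, since both electrodes use the same couple.
The compartment with the higher Pb^2+(aq) concentration (0.032 M) acts as the cathode; ions are reduced there and produced at the dilute (0.00218 M) anode.
With n = 2, Ecell = −(0.0592/2)·log([dilute]/[conc]) = −(0.0592/2)·log(0.00218/0.032) = +0.035 V.

0.035 V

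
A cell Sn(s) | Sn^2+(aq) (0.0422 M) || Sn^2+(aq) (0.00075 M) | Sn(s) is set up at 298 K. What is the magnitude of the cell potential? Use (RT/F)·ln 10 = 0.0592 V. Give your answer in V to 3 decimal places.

For a concentration cell E°cell = 0, since both electrodes use the same couple.
The compartment with the higher Sn^2+(aq) concentration (0.0422 M) acts as the cathode; ions are reduced there and produced at the dilute (0.00075 M) anode.
With n = 2, Ecell = −(0.0592/2)·log([dilute]/[conc]) = −(0.0592/2)·log(0.00075/0.0422) = +0.052 V.

0.052 V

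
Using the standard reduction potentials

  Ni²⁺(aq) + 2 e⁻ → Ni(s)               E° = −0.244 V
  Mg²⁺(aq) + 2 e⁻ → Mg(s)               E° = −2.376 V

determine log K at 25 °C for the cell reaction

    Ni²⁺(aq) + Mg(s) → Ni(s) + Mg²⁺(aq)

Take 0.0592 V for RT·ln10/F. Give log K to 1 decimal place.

The Ni²⁺/Ni couple is reduced (cathode); E°cell = −0.244 − (−2.376) = +2.132 V with n = 2.
At equilibrium E = 0, so log K = nE°cell / 0.0592 = (2)(+2.132) / 0.0592 = 72.0.

log K = 72.0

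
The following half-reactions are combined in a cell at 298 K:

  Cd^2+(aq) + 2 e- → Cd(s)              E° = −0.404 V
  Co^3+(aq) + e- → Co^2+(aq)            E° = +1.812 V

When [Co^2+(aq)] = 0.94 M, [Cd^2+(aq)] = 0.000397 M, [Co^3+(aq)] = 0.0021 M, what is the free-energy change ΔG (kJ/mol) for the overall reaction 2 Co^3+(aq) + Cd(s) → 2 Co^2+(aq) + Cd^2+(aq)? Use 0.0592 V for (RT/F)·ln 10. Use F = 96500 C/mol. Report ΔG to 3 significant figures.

The standard cell potential is +1.812 − (−0.404) = +2.216 V, with n = 2 electrons in the balanced equation.
Here Q = ([Co^2+(aq)]^2·[Cd^2+(aq)]) / [Co^3+(aq)]^2 = 79.5 (log Q = 1.901), giving E = +2.216 − (0.0592/2)·(1.901) = +2.1597 V.
Then ΔG = −nFE = −2 × 96500 × +2.1597 J/mol = −417 kJ/mol.

−417 kJ/mol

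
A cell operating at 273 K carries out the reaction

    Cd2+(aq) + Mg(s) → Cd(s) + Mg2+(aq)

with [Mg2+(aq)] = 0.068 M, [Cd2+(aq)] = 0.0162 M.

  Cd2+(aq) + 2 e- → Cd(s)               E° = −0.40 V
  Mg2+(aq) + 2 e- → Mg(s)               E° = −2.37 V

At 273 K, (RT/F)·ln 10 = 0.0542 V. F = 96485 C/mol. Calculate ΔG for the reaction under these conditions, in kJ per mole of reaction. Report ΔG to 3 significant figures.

The standard cell potential is −0.40 − (−2.37) = +1.97 V, with n = 2 electrons in the balanced equation.
The reaction quotient is [Mg2+(aq)] / [Cd2+(aq)] = 4.2; by Nernst, E = +1.97 − (0.0542/2)(0.623) = +1.9531 V.
ΔG = −nFE = −(2)(96485)(+1.9531) J/mol = −377 kJ/mol.

−377 kJ/mol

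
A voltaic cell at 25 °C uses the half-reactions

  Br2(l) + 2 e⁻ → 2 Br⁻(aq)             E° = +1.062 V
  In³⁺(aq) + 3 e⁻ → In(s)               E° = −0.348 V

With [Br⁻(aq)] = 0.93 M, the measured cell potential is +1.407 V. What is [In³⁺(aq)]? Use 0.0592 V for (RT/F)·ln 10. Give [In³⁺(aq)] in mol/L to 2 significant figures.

Br₂/Br⁻ is the cathode (higher E°); E°cell = +1.062 − (−0.348) = +1.410 V with n = 6.
Since E = E° − (0.0592/n)·log Q, log Q = n(E° − E)/0.0592 = 0.304.
For 3 Br2(l) + 2 In(s) → 6 Br⁻(aq) + 2 In³⁺(aq), the reaction quotient is Q = [Br⁻(aq)]^6·[In³⁺(aq)]^2.
Isolating [In³⁺(aq)] in Q = 10^{0.304} yields log [In³⁺(aq)] = 0.247, i.e. 1.8 M.

1.8 M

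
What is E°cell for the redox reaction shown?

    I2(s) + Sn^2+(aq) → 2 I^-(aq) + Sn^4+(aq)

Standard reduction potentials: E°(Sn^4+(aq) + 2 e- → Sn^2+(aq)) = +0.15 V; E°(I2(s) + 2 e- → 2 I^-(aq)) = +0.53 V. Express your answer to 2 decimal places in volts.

In the reaction as written, I2(s) is reduced (cathode) and Sn^4+(aq) is produced by oxidation at the anode.
E°cell = E°(cathode) − E°(anode) = +0.53 − (+0.15) = +0.38 V.

+0.38 V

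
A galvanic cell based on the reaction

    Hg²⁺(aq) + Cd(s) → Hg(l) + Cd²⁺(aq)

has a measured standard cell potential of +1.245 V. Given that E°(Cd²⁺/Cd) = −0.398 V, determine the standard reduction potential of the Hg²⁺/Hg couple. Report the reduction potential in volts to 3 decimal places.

In the reaction as written the Hg²⁺/Hg couple is reduced (cathode) and Cd²⁺/Cd is oxidized (anode), so E°cell = E°(Hg²⁺/Hg) − E°(Cd²⁺/Cd).
E°(Hg²⁺/Hg) = E°cell + E°(anode) = +1.245 + (−0.398) = +0.847 V.

+0.847 V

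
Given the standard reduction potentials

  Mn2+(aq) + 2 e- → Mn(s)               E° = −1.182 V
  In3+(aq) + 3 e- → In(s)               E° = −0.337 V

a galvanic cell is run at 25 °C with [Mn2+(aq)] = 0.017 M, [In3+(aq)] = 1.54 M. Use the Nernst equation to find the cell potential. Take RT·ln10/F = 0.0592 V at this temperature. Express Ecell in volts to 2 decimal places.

+0.90 V

In³⁺/In is reduced (cathode, E° = −0.337 V) and Mn²⁺/Mn is oxidized (anode).
E°cell = E°cat − E°an = −0.337 − (−1.182) = +0.845 V; n = 6.
Balancing gives 2 In3+(aq) + 3 Mn(s) → 2 In(s) + 3 Mn2+(aq); hence Q = [Mn2+(aq)]^3 / [In3+(aq)]^2 = 2.07×10^−6 (log Q = −5.684).
Applying E = E° − (RT ln10/nF)·log Q gives +0.845 − (0.0592/6)(−5.684) = +0.90 V.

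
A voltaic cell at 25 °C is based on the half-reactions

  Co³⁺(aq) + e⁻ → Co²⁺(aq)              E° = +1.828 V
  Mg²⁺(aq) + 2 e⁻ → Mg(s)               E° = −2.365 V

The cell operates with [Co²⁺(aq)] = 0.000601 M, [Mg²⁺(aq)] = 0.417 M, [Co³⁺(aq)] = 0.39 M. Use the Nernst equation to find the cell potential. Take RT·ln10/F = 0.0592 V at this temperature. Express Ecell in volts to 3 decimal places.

Since E°(Co³⁺/Co²⁺) > E°(Mg²⁺/Mg), Co³⁺/Co²⁺ serves as the cathode.
E°cell = +1.828 − (−2.365) = +4.193 V, with n = 2 electrons transferred.
The balanced reaction is 2 Co³⁺(aq) + Mg(s) → 2 Co²⁺(aq) + Mg²⁺(aq), so Q = ([Co²⁺(aq)]^2·[Mg²⁺(aq)]) / [Co³⁺(aq)]^2 = 9.9×10^−7 and log Q = −6.004.
E = E° − (0.0592/n)·log Q = +4.193 − (0.0592/2)(−6.004) = +4.371 V.

+4.371 V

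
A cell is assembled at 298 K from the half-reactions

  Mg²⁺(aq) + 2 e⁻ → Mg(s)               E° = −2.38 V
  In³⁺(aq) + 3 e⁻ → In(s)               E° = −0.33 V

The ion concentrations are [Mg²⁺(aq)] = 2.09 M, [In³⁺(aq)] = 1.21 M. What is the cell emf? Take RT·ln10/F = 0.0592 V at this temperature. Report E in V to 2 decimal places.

In³⁺/In is reduced (cathode, E° = −0.33 V) and Mg²⁺/Mg is oxidized (anode).
E°cell = −0.33 − (−2.38) = +2.05 V, with n = 6 electrons transferred.
Balancing gives 2 In³⁺(aq) + 3 Mg(s) → 2 In(s) + 3 Mg²⁺(aq); hence Q = [Mg²⁺(aq)]^3 / [In³⁺(aq)]^2 = 6.24 (log Q = 0.795).
Applying E = E° − (RT ln10/nF)·log Q gives +2.05 − (0.0592/6)(0.795) = +2.04 V.

+2.04 V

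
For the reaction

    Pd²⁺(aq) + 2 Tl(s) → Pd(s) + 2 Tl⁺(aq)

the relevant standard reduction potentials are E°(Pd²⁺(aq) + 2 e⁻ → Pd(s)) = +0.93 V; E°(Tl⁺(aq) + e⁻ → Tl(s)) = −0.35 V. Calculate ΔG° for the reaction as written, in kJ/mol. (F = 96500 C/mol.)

In the reaction as written Pd²⁺(aq) is reduced, so the Pd²⁺/Pd couple is the cathode and Tl⁺/Tl is the anode.
E°cell = +0.93 − (−0.35) = +1.28 V; balancing electrons gives n = 2.
ΔG° = −nFE°cell = −(2)(96500)(+1.28) J/mol = −247 kJ/mol.

−247 kJ/mol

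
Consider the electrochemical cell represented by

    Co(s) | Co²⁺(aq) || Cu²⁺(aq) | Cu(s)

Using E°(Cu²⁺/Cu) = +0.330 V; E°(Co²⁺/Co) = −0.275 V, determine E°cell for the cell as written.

By convention the left-hand electrode in cell notation is the anode (oxidation) and the right-hand electrode is the cathode (reduction).
E°cell = E°(right) − E°(left) = +0.330 − (−0.275) = +0.605 V.

+0.605 V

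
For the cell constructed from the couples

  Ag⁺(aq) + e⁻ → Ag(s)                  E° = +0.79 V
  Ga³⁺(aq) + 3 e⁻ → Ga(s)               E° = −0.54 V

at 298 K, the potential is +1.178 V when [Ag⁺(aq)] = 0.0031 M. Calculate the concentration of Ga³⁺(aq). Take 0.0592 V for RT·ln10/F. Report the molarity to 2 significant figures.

Ag⁺/Ag is the cathode (higher E°); E°cell = +0.79 − (−0.54) = +1.33 V with n = 3.
From the Nernst equation, log Q = n(E° − E)/0.0592 = 3·(+1.33 − (+1.178))/0.0592 = 7.703.
For 3 Ag⁺(aq) + Ga(s) → 3 Ag(s) + Ga³⁺(aq), the reaction quotient is Q = [Ga³⁺(aq)] / [Ag⁺(aq)]^3.
Solving for the unknown gives log [Ga³⁺(aq)] = 0.177, so [Ga³⁺(aq)] ≈ 1.5 M.

1.5 M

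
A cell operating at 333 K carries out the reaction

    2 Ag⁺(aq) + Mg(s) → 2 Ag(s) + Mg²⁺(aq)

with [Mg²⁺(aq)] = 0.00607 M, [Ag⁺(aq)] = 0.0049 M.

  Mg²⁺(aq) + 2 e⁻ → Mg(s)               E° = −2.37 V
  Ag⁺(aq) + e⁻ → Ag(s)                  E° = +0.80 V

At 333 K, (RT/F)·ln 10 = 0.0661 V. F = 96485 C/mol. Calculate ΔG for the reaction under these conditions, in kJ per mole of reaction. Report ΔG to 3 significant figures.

The standard cell potential is +0.80 − (−2.37) = +3.17 V, with n = 2 electrons in the balanced equation.
Here Q = [Mg²⁺(aq)] / [Ag⁺(aq)]^2 = 253 (log Q = 2.403), giving E = +3.17 − (0.0661/2)·(2.403) = +3.0906 V.
Then ΔG = −nFE = −2 × 96485 × +3.0906 J/mol = −596 kJ/mol.

−596 kJ/mol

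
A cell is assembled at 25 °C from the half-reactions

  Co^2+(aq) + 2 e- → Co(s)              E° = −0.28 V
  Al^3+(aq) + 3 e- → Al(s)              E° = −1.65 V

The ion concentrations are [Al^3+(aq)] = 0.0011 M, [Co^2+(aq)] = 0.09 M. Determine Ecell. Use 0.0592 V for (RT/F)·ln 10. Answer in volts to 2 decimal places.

Co²⁺/Co is reduced (cathode, E° = −0.28 V) and Al³⁺/Al is oxidized (anode).
The standard potential is −0.28 − (−1.65) = +1.37 V and the balanced reaction transfers n = 6 electrons.
Balancing gives 3 Co^2+(aq) + 2 Al(s) → 3 Co(s) + 2 Al^3+(aq); hence Q = [Al^3+(aq)]^2 / [Co^2+(aq)]^3 = 0.00166 (log Q = −2.780).
Applying E = E° − (RT ln10/nF)·log Q gives +1.37 − (0.0592/6)(−2.780) = +1.40 V.

+1.40 V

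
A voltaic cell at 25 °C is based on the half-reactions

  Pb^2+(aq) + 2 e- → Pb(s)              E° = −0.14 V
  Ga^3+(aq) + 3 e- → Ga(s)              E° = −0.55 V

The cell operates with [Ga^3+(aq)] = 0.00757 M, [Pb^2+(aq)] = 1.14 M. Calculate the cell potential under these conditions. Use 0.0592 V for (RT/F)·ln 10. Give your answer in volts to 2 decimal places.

The Pb²⁺/Pb couple has the more positive E°, so it is the cathode; Ga³⁺/Ga is the anode.
E°cell = −0.14 − (−0.55) = +0.41 V, with n = 6 electrons transferred.
For the overall reaction 3 Pb^2+(aq) + 2 Ga(s) → 3 Pb(s) + 2 Ga^3+(aq), Q = [Ga^3+(aq)]^2 / [Pb^2+(aq)]^3 = 3.87×10^−5, giving log Q = −4.413.
By the Nernst equation, E = +0.41 − (0.0592/6)·(−4.413) = +0.45 V.

+0.45 V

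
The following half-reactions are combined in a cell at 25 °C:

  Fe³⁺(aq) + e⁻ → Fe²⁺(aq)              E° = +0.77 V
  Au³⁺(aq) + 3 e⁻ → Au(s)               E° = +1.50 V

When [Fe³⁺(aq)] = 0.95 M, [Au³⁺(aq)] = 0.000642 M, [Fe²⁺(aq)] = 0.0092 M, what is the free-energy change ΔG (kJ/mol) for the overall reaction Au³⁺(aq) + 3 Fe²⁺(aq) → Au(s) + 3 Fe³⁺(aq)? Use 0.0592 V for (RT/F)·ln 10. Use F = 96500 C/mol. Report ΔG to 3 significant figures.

E°cell = +1.50 − (+0.77) = +0.73 V; the balanced reaction transfers n = 3 electrons.
Here Q = [Fe³⁺(aq)]^3 / ([Au³⁺(aq)]·[Fe²⁺(aq)]^3) = 1.72×10^9 (log Q = 9.234), giving E = +0.73 − (0.0592/3)·(9.234) = +0.5478 V.
Finally ΔG = −nFE = −(3)(96500 C/mol)(+0.5478 V) = −159 kJ/mol.

−159 kJ/mol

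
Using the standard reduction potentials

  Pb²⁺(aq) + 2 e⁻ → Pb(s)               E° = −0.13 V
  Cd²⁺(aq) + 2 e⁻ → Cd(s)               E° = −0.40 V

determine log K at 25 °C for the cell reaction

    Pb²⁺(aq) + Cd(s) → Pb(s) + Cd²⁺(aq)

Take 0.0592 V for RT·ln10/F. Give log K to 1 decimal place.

The Pb²⁺/Pb couple is reduced (cathode); E°cell = −0.13 − (−0.40) = +0.27 V with n = 2.
At equilibrium E = 0, so log K = nE°cell / 0.0592 = (2)(+0.27) / 0.0592 = 9.1.

log K = 9.1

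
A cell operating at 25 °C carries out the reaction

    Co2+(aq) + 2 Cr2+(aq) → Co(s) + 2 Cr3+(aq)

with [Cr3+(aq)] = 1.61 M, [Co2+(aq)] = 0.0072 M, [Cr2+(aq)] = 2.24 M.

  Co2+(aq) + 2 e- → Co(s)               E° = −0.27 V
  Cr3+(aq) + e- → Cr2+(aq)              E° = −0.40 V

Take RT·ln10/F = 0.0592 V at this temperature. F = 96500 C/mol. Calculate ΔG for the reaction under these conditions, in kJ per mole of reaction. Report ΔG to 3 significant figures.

E°cell = −0.27 − (−0.40) = +0.13 V; the balanced reaction transfers n = 2 electrons.
Q = [Cr3+(aq)]^2 / ([Co2+(aq)]·[Cr2+(aq)]^2) = 71.8, so log Q = 1.856 and E = +0.13 − (0.0592/2)(1.856) = +0.0751 V.
Then ΔG = −nFE = −2 × 96500 × +0.0751 J/mol = −14.5 kJ/mol.

−14.5 kJ/mol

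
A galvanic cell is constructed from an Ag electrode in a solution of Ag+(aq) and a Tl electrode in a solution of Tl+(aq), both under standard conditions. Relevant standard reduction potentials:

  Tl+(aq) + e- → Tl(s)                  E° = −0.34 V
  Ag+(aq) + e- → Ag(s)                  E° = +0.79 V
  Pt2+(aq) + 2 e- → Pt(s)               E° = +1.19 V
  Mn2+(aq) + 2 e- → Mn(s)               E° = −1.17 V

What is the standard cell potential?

+1.13 V

Of the two couples in this cell, the one with the more positive reduction potential is reduced at the cathode: here that is Ag⁺/Ag (+0.79 V); Tl⁺/Tl (−0.34 V) is the anode.
E°cell = E°(cathode) − E°(anode) = +0.79 − (−0.34) = +1.13 V.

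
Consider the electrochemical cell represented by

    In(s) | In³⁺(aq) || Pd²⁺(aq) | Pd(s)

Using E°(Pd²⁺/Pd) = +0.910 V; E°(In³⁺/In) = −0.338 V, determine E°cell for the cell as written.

+1.248 V

By convention the left-hand electrode in cell notation is the anode (oxidation) and the right-hand electrode is the cathode (reduction).
E°cell = E°(right) − E°(left) = +0.910 − (−0.338) = +1.248 V.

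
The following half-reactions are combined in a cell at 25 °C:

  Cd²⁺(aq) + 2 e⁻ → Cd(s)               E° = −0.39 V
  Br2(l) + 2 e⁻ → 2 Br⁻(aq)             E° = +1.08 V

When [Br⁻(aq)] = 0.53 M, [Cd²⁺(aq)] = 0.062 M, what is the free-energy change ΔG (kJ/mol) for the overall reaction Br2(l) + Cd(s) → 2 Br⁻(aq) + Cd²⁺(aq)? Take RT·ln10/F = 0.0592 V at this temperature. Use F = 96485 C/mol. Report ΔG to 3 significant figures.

−294 kJ/mol

The standard cell potential is +1.08 − (−0.39) = +1.47 V, with n = 2 electrons in the balanced equation.
Q = [Br⁻(aq)]^2·[Cd²⁺(aq)] = 0.0174, so log Q = −1.759 and E = +1.47 − (0.0592/2)(−1.759) = +1.5221 V.
ΔG = −nFE = −(2)(96485)(+1.5221) J/mol = −294 kJ/mol.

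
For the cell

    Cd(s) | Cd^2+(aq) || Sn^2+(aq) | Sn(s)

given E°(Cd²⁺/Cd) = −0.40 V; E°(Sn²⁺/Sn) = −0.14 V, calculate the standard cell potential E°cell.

+0.26 V

By convention the left-hand electrode in cell notation is the anode (oxidation) and the right-hand electrode is the cathode (reduction).
E°cell = E°(right) − E°(left) = −0.14 − (−0.40) = +0.26 V.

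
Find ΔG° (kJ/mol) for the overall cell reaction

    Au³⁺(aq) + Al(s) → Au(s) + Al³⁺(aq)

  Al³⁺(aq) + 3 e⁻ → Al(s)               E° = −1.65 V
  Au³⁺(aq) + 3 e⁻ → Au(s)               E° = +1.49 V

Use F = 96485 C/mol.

−909 kJ/mol

In the reaction as written Au³⁺(aq) is reduced, so the Au³⁺/Au couple is the cathode and Al³⁺/Al is the anode.
E°cell = +1.49 − (−1.65) = +3.14 V; balancing electrons gives n = 3.
ΔG° = −nFE°cell = −(3)(96485)(+3.14) J/mol = −909 kJ/mol.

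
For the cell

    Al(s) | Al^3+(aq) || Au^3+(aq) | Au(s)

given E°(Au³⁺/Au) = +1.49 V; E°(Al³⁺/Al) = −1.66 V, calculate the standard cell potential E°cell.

+3.15 V

By convention the left-hand electrode in cell notation is the anode (oxidation) and the right-hand electrode is the cathode (reduction).
E°cell = E°(right) − E°(left) = +1.49 − (−1.66) = +3.15 V.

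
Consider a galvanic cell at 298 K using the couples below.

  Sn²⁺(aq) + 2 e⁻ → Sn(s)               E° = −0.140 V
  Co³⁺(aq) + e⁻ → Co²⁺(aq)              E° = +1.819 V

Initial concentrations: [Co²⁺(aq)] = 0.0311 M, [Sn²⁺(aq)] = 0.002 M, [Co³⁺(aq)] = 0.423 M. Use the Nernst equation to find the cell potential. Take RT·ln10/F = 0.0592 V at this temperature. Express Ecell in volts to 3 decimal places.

+2.106 V

The Co³⁺/Co²⁺ couple has the more positive E°, so it is the cathode; Sn²⁺/Sn is the anode.
E°cell = +1.819 − (−0.140) = +1.959 V, with n = 2 electrons transferred.
Balancing gives 2 Co³⁺(aq) + Sn(s) → 2 Co²⁺(aq) + Sn²⁺(aq); hence Q = ([Co²⁺(aq)]^2·[Sn²⁺(aq)]) / [Co³⁺(aq)]^2 = 1.08×10^−5 (log Q = −4.966).
E = E° − (0.0592/n)·log Q = +1.959 − (0.0592/2)(−4.966) = +2.106 V.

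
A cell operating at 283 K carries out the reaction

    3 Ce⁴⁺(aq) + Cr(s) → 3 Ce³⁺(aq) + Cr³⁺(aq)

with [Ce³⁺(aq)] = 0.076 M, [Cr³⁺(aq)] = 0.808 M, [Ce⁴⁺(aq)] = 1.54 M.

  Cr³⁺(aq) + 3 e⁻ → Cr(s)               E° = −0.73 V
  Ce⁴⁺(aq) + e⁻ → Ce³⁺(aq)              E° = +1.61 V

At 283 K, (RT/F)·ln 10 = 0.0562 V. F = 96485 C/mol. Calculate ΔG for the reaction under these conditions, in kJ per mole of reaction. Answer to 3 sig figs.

−699 kJ/mol

E°cell = +1.61 − (−0.73) = +2.34 V; the balanced reaction transfers n = 3 electrons.
The reaction quotient is ([Ce³⁺(aq)]^3·[Cr³⁺(aq)]) / [Ce⁴⁺(aq)]^3 = 9.71×10^−5; by Nernst, E = +2.34 − (0.0562/3)(−4.013) = +2.4152 V.
Finally ΔG = −nFE = −(3)(96485 C/mol)(+2.4152 V) = −699 kJ/mol.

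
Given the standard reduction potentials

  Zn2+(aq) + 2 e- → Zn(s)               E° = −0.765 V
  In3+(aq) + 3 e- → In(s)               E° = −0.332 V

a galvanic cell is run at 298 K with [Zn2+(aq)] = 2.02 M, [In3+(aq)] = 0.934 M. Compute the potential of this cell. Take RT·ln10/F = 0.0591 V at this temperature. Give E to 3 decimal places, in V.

In³⁺/In is reduced (cathode, E° = −0.332 V) and Zn²⁺/Zn is oxidized (anode).
The standard potential is −0.332 − (−0.765) = +0.433 V and the balanced reaction transfers n = 6 electrons.
Balancing gives 2 In3+(aq) + 3 Zn(s) → 2 In(s) + 3 Zn2+(aq); hence Q = [Zn2+(aq)]^3 / [In3+(aq)]^2 = 9.45 (log Q = 0.975).
Applying E = E° − (RT ln10/nF)·log Q gives +0.433 − (0.0591/6)(0.975) = +0.423 V.

+0.423 V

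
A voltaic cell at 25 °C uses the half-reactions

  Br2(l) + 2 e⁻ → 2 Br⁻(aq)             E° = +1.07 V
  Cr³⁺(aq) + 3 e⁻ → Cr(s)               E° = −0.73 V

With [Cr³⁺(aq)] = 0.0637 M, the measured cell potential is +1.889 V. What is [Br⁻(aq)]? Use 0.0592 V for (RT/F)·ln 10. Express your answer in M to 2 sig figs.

0.079 M

The Br₂/Br⁻ couple has the larger reduction potential, so it is the cathode: E°cell = +1.07 − (−0.73) = +1.80 V and n = 6.
Rearranging E = E° − (0.0592/n)·log Q gives log Q = 6(+1.80 − (+1.889))/0.0592 = −9.020.
For 3 Br2(l) + 2 Cr(s) → 6 Br⁻(aq) + 2 Cr³⁺(aq), the reaction quotient is Q = [Br⁻(aq)]^6·[Cr³⁺(aq)]^2.
Substituting the known concentrations and solving, log [Br⁻(aq)] = −1.105 and [Br⁻(aq)] = 0.079 M.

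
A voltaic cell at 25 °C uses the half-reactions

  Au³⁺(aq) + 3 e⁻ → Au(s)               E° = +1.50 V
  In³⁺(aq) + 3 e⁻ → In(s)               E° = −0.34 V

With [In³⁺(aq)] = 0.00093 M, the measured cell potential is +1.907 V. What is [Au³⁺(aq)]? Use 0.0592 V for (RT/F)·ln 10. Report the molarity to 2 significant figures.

2.3 M

The Au³⁺/Au couple has the larger reduction potential, so it is the cathode: E°cell = +1.50 − (−0.34) = +1.84 V and n = 3.
Rearranging E = E° − (0.0592/n)·log Q gives log Q = 3(+1.84 − (+1.907))/0.0592 = −3.395.
For Au³⁺(aq) + In(s) → Au(s) + In³⁺(aq), the reaction quotient is Q = [In³⁺(aq)] / [Au³⁺(aq)].
Isolating [Au³⁺(aq)] in Q = 10^{−3.395} yields log [Au³⁺(aq)] = 0.363, i.e. 2.3 M.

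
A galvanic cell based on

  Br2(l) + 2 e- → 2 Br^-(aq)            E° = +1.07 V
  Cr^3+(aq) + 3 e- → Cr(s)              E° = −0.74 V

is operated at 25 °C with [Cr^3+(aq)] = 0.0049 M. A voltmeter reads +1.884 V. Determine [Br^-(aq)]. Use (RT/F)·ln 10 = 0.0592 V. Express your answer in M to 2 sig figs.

The Br₂/Br⁻ couple has the larger reduction potential, so it is the cathode: E°cell = +1.07 − (−0.74) = +1.81 V and n = 6.
From the Nernst equation, log Q = n(E° − E)/0.0592 = 6·(+1.81 − (+1.884))/0.0592 = −7.500.
For 3 Br2(l) + 2 Cr(s) → 6 Br^-(aq) + 2 Cr^3+(aq), the reaction quotient is Q = [Br^-(aq)]^6·[Cr^3+(aq)]^2.
Isolating [Br^-(aq)] in Q = 10^{−7.500} yields log [Br^-(aq)] = −0.480, i.e. 0.33 M.

0.33 M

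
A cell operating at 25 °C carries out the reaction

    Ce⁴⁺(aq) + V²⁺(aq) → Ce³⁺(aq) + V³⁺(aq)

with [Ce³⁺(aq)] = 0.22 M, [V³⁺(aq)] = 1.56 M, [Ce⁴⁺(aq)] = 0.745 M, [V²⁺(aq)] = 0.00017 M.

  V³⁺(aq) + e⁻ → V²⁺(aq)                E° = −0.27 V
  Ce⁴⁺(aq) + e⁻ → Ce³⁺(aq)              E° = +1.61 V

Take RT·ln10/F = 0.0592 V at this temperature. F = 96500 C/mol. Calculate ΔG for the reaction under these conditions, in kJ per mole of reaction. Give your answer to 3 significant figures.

The standard cell potential is +1.61 − (−0.27) = +1.88 V, with n = 1 electron in the balanced equation.
Here Q = ([Ce³⁺(aq)]·[V³⁺(aq)]) / ([Ce⁴⁺(aq)]·[V²⁺(aq)]) = 2.71×10^3 (log Q = 3.433), giving E = +1.88 − (0.0592/1)·(3.433) = +1.6768 V.
Then ΔG = −nFE = −1 × 96500 × +1.6768 J/mol = −162 kJ/mol.

−162 kJ/mol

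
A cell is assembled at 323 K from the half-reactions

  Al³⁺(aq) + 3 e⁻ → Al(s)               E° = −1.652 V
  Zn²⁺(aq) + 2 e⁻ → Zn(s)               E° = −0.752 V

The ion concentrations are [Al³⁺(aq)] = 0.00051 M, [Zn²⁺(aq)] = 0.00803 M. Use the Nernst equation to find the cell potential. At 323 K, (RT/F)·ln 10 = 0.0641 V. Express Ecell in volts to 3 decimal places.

The Zn²⁺/Zn couple has the more positive E°, so it is the cathode; Al³⁺/Al is the anode.
The standard potential is −0.752 − (−1.652) = +0.900 V and the balanced reaction transfers n = 6 electrons.
The balanced reaction is 3 Zn²⁺(aq) + 2 Al(s) → 3 Zn(s) + 2 Al³⁺(aq), so Q = [Al³⁺(aq)]^2 / [Zn²⁺(aq)]^3 = 0.502 and log Q = −0.299.
Applying E = E° − (RT ln10/nF)·log Q gives +0.900 − (0.0641/6)(−0.299) = +0.903 V.

+0.903 V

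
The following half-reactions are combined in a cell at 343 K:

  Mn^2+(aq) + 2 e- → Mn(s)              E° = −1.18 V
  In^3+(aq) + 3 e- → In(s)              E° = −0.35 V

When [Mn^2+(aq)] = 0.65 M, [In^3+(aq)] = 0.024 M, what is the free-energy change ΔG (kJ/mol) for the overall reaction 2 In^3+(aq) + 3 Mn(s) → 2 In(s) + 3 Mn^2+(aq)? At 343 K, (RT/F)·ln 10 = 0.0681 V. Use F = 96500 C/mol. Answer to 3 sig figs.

−463 kJ/mol

The standard cell potential is −0.35 − (−1.18) = +0.83 V, with n = 6 electrons in the balanced equation.
The reaction quotient is [Mn^2+(aq)]^3 / [In^3+(aq)]^2 = 477; by Nernst, E = +0.83 − (0.0681/6)(2.678) = +0.7996 V.
Finally ΔG = −nFE = −(6)(96500 C/mol)(+0.7996 V) = −463 kJ/mol.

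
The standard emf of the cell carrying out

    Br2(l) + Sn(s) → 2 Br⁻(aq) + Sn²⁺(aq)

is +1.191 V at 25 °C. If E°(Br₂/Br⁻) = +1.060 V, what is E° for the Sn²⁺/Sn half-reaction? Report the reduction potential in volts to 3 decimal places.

In the reaction as written the Br₂/Br⁻ couple is reduced (cathode) and Sn²⁺/Sn is oxidized (anode), so E°cell = E°(Br₂/Br⁻) − E°(Sn²⁺/Sn).
E°(Sn²⁺/Sn) = E°(cathode) − E°cell = +1.060 − (+1.191) = −0.131 V.

−0.131 V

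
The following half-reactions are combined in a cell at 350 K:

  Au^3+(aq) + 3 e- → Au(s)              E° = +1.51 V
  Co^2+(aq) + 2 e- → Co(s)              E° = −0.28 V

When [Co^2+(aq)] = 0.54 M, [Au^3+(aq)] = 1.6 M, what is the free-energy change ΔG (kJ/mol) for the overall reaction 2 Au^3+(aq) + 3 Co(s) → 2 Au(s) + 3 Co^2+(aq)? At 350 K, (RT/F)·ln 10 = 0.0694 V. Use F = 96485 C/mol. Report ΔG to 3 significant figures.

The standard cell potential is +1.51 − (−0.28) = +1.79 V, with n = 6 electrons in the balanced equation.
Here Q = [Co^2+(aq)]^3 / [Au^3+(aq)]^2 = 0.0615 (log Q = −1.211), giving E = +1.79 − (0.0694/6)·(−1.211) = +1.8040 V.
ΔG = −nFE = −(6)(96485)(+1.8040) J/mol = −1040 kJ/mol.

−1040 kJ/mol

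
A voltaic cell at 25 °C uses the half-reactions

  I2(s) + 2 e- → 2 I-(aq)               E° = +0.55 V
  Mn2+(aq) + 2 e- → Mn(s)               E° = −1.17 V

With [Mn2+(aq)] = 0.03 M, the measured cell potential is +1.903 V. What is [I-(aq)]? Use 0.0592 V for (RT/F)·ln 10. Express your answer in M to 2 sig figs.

With I₂/I⁻ at the cathode and Mn²⁺/Mn at the anode, E°cell = +0.55 − (−1.17) = +1.72 V (n = 2).
Since E = E° − (0.0592/n)·log Q, log Q = n(E° − E)/0.0592 = −6.182.
The balanced reaction is I2(s) + Mn(s) → 2 I-(aq) + Mn2+(aq), so Q = [I-(aq)]^2·[Mn2+(aq)].
Substituting the known concentrations and solving, log [I-(aq)] = −2.330 and [I-(aq)] = 0.0047 M.

0.0047 M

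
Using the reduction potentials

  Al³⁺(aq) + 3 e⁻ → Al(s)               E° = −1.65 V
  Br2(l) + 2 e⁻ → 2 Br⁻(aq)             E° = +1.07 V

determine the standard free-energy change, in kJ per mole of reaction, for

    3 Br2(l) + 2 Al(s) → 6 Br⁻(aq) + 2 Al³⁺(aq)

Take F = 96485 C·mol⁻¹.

−1575 kJ/mol

In the reaction as written Br2(l) is reduced, so the Br₂/Br⁻ couple is the cathode and Al³⁺/Al is the anode.
E°cell = +1.07 − (−1.65) = +2.72 V; balancing electrons gives n = 6.
ΔG° = −nFE°cell = −(6)(96485)(+2.72) J/mol = −1575 kJ/mol.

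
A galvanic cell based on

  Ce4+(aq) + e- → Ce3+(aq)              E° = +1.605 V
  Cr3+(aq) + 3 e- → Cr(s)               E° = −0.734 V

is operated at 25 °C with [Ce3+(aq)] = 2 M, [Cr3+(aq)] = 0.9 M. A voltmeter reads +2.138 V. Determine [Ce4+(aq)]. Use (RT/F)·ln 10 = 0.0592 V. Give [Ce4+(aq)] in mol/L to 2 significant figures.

0.00078 M

With Ce⁴⁺/Ce³⁺ at the cathode and Cr³⁺/Cr at the anode, E°cell = +1.605 − (−0.734) = +2.339 V (n = 3).
Rearranging E = E° − (0.0592/n)·log Q gives log Q = 3(+2.339 − (+2.138))/0.0592 = 10.186.
The balanced reaction is 3 Ce4+(aq) + Cr(s) → 3 Ce3+(aq) + Cr3+(aq), so Q = ([Ce3+(aq)]^3·[Cr3+(aq)]) / [Ce4+(aq)]^3.
Isolating [Ce4+(aq)] in Q = 10^{10.186} yields log [Ce4+(aq)] = −3.110, i.e. 0.00078 M.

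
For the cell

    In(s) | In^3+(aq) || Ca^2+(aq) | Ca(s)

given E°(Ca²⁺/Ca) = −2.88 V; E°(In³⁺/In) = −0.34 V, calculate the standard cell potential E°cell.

By convention the left-hand electrode in cell notation is the anode (oxidation) and the right-hand electrode is the cathode (reduction).
E°cell = E°(right) − E°(left) = −2.88 − (−0.34) = −2.54 V.
The negative sign shows that, as written, the cell would require an external voltage to drive the reaction.

−2.54 V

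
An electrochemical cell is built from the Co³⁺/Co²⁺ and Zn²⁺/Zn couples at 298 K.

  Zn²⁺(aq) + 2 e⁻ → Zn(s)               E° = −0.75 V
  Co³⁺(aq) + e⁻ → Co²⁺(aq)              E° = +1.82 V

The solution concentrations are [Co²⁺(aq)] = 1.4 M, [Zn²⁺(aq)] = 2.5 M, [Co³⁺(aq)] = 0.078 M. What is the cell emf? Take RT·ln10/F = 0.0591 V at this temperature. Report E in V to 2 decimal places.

+2.48 V

Co³⁺/Co²⁺ is reduced (cathode, E° = +1.82 V) and Zn²⁺/Zn is oxidized (anode).
The standard potential is +1.82 − (−0.75) = +2.57 V and the balanced reaction transfers n = 2 electrons.
For the overall reaction 2 Co³⁺(aq) + Zn(s) → 2 Co²⁺(aq) + Zn²⁺(aq), Q = ([Co²⁺(aq)]^2·[Zn²⁺(aq)]) / [Co³⁺(aq)]^2 = 805, giving log Q = 2.906.
E = E° − (0.0591/n)·log Q = +2.57 − (0.0591/2)(2.906) = +2.48 V.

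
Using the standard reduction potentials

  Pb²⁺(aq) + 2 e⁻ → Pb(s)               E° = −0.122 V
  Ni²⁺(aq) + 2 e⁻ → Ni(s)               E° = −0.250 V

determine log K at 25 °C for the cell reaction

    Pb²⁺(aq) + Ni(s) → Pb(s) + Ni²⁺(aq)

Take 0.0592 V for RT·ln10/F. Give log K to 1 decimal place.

The Pb²⁺/Pb couple is reduced (cathode); E°cell = −0.122 − (−0.250) = +0.128 V with n = 2.
At equilibrium E = 0, so log K = nE°cell / 0.0592 = (2)(+0.128) / 0.0592 = 4.3.

log K = 4.3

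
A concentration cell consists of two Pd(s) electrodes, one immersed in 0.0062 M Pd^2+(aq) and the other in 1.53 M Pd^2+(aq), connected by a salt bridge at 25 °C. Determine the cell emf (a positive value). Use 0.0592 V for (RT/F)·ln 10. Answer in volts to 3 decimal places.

For a concentration cell E°cell = 0, since both electrodes use the same couple.
The compartment with the higher Pd^2+(aq) concentration (1.53 M) acts as the cathode; ions are reduced there and produced at the dilute (0.0062 M) anode.
With n = 2, Ecell = −(0.0592/2)·log([dilute]/[conc]) = −(0.0592/2)·log(0.0062/1.53) = +0.071 V.

0.071 V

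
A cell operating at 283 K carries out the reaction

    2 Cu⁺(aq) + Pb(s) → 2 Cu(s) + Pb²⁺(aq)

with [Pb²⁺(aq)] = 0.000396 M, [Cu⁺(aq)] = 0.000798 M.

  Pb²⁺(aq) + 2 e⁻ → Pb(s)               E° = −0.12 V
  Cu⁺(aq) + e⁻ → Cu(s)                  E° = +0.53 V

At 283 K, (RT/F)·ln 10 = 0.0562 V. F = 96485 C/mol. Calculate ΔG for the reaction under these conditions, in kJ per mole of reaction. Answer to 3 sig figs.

The standard cell potential is +0.53 − (−0.12) = +0.65 V, with n = 2 electrons in the balanced equation.
Q = [Pb²⁺(aq)] / [Cu⁺(aq)]^2 = 622, so log Q = 2.794 and E = +0.65 − (0.0562/2)(2.794) = +0.5715 V.
Finally ΔG = −nFE = −(2)(96485 C/mol)(+0.5715 V) = −110 kJ/mol.

−110 kJ/mol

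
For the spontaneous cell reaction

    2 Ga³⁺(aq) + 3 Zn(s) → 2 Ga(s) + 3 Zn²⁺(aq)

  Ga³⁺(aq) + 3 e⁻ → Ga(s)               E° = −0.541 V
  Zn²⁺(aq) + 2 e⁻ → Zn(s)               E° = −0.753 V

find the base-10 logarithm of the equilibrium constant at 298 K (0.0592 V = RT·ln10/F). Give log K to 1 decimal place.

The Ga³⁺/Ga couple is reduced (cathode); E°cell = −0.541 − (−0.753) = +0.212 V with n = 6.
At equilibrium E = 0, so log K = nE°cell / 0.0592 = (6)(+0.212) / 0.0592 = 21.5.

log K = 21.5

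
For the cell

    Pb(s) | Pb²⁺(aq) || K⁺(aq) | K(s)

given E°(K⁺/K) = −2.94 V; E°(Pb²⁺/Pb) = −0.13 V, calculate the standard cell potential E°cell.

−2.81 V

By convention the left-hand electrode in cell notation is the anode (oxidation) and the right-hand electrode is the cathode (reduction).
E°cell = E°(right) − E°(left) = −2.94 − (−0.13) = −2.81 V.
The negative sign shows that, as written, the cell would require an external voltage to drive the reaction.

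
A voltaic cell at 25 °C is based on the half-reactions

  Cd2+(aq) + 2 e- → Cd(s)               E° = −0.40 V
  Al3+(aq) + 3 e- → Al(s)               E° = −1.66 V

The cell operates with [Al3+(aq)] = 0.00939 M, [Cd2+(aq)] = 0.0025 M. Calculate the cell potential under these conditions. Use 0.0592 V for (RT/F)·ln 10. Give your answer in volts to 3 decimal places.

The Cd²⁺/Cd couple has the more positive E°, so it is the cathode; Al³⁺/Al is the anode.
E°cell = −0.40 − (−1.66) = +1.26 V, with n = 6 electrons transferred.
The balanced reaction is 3 Cd2+(aq) + 2 Al(s) → 3 Cd(s) + 2 Al3+(aq), so Q = [Al3+(aq)]^2 / [Cd2+(aq)]^3 = 5.64×10^3 and log Q = 3.752.
By the Nernst equation, E = +1.26 − (0.0592/6)·(3.752) = +1.223 V.

+1.223 V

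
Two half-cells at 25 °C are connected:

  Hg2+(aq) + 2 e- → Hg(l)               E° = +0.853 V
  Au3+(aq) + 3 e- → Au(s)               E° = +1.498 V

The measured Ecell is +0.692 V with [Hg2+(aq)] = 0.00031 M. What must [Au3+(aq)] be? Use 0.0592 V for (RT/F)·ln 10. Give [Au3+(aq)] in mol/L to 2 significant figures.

0.0013 M

The Au³⁺/Au couple has the larger reduction potential, so it is the cathode: E°cell = +1.498 − (+0.853) = +0.645 V and n = 6.
Rearranging E = E° − (0.0592/n)·log Q gives log Q = 6(+0.645 − (+0.692))/0.0592 = −4.764.
For 2 Au3+(aq) + 3 Hg(l) → 2 Au(s) + 3 Hg2+(aq), the reaction quotient is Q = [Hg2+(aq)]^3 / [Au3+(aq)]^2.
Isolating [Au3+(aq)] in Q = 10^{−4.764} yields log [Au3+(aq)] = −2.881, i.e. 0.0013 M.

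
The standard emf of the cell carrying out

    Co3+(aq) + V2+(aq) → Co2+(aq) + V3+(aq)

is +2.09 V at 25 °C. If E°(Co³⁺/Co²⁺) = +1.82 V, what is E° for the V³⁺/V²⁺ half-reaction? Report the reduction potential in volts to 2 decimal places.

−0.27 V

In the reaction as written the Co³⁺/Co²⁺ couple is reduced (cathode) and V³⁺/V²⁺ is oxidized (anode), so E°cell = E°(Co³⁺/Co²⁺) − E°(V³⁺/V²⁺).
E°(V³⁺/V²⁺) = E°(cathode) − E°cell = +1.82 − (+2.09) = −0.27 V.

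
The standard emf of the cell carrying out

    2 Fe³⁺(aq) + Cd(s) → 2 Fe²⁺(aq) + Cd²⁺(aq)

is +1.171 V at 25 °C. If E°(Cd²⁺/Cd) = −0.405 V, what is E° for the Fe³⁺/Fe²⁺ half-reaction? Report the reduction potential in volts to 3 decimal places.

+0.766 V

In the reaction as written the Fe³⁺/Fe²⁺ couple is reduced (cathode) and Cd²⁺/Cd is oxidized (anode), so E°cell = E°(Fe³⁺/Fe²⁺) − E°(Cd²⁺/Cd).
E°(Fe³⁺/Fe²⁺) = E°cell + E°(anode) = +1.171 + (−0.405) = +0.766 V.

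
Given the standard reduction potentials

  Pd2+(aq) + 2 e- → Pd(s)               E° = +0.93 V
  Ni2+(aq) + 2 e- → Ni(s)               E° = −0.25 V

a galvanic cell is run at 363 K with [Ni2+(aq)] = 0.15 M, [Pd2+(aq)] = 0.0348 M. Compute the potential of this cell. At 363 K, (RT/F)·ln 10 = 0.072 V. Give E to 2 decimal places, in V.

Pd²⁺/Pd is reduced (cathode, E° = +0.93 V) and Ni²⁺/Ni is oxidized (anode).
The standard potential is +0.93 − (−0.25) = +1.18 V and the balanced reaction transfers n = 2 electrons.
Balancing gives Pd2+(aq) + Ni(s) → Pd(s) + Ni2+(aq); hence Q = [Ni2+(aq)] / [Pd2+(aq)] = 4.31 (log Q = 0.635).
E = E° − (0.072/n)·log Q = +1.18 − (0.072/2)(0.635) = +1.16 V.

+1.16 V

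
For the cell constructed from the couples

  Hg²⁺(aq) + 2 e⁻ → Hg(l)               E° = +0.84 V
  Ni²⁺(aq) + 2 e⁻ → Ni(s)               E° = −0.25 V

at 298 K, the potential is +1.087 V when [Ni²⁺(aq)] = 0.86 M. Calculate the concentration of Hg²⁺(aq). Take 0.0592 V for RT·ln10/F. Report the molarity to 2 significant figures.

0.68 M

With Hg²⁺/Hg at the cathode and Ni²⁺/Ni at the anode, E°cell = +0.84 − (−0.25) = +1.09 V (n = 2).
From the Nernst equation, log Q = n(E° − E)/0.0592 = 2·(+1.09 − (+1.087))/0.0592 = 0.101.
Balancing electrons gives Hg²⁺(aq) + Ni(s) → Hg(l) + Ni²⁺(aq); thus Q = [Ni²⁺(aq)] / [Hg²⁺(aq)].
Solving for the unknown gives log [Hg²⁺(aq)] = −0.167, so [Hg²⁺(aq)] ≈ 0.68 M.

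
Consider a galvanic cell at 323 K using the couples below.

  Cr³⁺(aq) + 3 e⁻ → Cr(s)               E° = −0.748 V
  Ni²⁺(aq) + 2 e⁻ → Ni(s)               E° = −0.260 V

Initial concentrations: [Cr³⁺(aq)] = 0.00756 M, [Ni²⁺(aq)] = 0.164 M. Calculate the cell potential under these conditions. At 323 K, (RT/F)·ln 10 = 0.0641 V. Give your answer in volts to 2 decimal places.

Ni²⁺/Ni is reduced (cathode, E° = −0.260 V) and Cr³⁺/Cr is oxidized (anode).
E°cell = E°cat − E°an = −0.260 − (−0.748) = +0.488 V; n = 6.
The balanced reaction is 3 Ni²⁺(aq) + 2 Cr(s) → 3 Ni(s) + 2 Cr³⁺(aq), so Q = [Cr³⁺(aq)]^2 / [Ni²⁺(aq)]^3 = 0.013 and log Q = −1.887.
E = E° − (0.0641/n)·log Q = +0.488 − (0.0641/6)(−1.887) = +0.51 V.

+0.51 V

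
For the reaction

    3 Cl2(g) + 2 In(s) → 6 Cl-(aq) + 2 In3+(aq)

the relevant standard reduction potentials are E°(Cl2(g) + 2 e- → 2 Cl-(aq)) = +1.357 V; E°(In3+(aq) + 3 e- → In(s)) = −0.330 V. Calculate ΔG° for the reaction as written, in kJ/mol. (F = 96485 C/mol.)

−977 kJ/mol

In the reaction as written Cl2(g) is reduced, so the Cl₂/Cl⁻ couple is the cathode and In³⁺/In is the anode.
E°cell = +1.357 − (−0.330) = +1.687 V; balancing electrons gives n = 6.
ΔG° = −nFE°cell = −(6)(96485)(+1.687) J/mol = −977 kJ/mol.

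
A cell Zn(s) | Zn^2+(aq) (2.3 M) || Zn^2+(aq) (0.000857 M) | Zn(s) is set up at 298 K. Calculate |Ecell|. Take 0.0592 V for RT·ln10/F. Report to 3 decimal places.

0.101 V

For a concentration cell E°cell = 0, since both electrodes use the same couple.
The compartment with the higher Zn^2+(aq) concentration (2.3 M) acts as the cathode; ions are reduced there and produced at the dilute (0.000857 M) anode.
With n = 2, Ecell = −(0.0592/2)·log([dilute]/[conc]) = −(0.0592/2)·log(0.000857/2.3) = +0.101 V.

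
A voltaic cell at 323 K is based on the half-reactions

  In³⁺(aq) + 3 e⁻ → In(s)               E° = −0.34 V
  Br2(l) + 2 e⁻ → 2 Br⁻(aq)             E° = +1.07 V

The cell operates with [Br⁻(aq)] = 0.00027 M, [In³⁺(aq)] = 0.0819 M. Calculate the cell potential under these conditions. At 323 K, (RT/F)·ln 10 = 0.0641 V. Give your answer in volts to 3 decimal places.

Since E°(Br₂/Br⁻) > E°(In³⁺/In), Br₂/Br⁻ serves as the cathode.
The standard potential is +1.07 − (−0.34) = +1.41 V and the balanced reaction transfers n = 6 electrons.
Balancing gives 3 Br2(l) + 2 In(s) → 6 Br⁻(aq) + 2 In³⁺(aq); hence Q = [Br⁻(aq)]^6·[In³⁺(aq)]^2 = 2.6×10^−24 (log Q = −23.585).
E = E° − (0.0641/n)·log Q = +1.41 − (0.0641/6)(−23.585) = +1.662 V.

+1.662 V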